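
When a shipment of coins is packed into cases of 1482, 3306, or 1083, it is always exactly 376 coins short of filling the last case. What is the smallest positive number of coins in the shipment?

Being 376 short of a full case of size k means N ≡ −376 (mod k), i.e. N + 376 is a multiple of each size.
1482 = 2 × 3 × 13 × 19
3306 = 2 × 3 × 19 × 29
1083 = 3 × 19^2
LCM(1482, 3306, 1083) = 2 × 3 × 13 × 19^2 × 29 = 816582.
Smallest positive N is 816582 − 376 = 816206.

816206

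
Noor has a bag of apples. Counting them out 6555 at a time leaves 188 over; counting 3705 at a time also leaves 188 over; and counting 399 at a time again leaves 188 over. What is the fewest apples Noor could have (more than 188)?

596693

N − 188 must be a common multiple of 6555, 3705, and 399.
6555 = 3 × 5 × 19 × 23
3705 = 3 × 5 × 13 × 19
399 = 3 × 7 × 19
LCM(6555, 3705, 399) = 3 × 5 × 7 × 13 × 19 × 23 = 596505.
Smallest N > 188 is LCM + 188 = 596505 + 188 = 596693.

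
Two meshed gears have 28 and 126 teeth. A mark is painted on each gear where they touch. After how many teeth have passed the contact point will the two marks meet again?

We need the least common multiple of the intervals.
28 = 2^2 × 7
126 = 2 × 3^2 × 7
LCM(28, 126) = 2^2 × 3^2 × 7 = 252.

252 teeth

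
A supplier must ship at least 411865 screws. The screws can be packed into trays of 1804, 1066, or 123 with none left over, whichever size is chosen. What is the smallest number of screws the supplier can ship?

422136

The number of screws must be a common multiple of 1804, 1066, and 123, so a multiple of their LCM.
1804 = 2^2 × 11 × 41
1066 = 2 × 13 × 41
123 = 3 × 41
LCM(1804, 1066, 123) = 2^2 × 3 × 11 × 13 × 41 = 70356.
Smallest multiple of 70356 that is ≥ 411865: ⌈411865/70356⌉ × 70356 = 6 × 70356 = 422136.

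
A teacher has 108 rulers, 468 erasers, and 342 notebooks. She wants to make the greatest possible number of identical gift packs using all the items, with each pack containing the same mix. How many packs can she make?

The pack count must divide each quantity, so the greatest is gcd(108, 468, 342).
108 = 2^2 × 3^3
468 = 2^2 × 3^2 × 13
342 = 2 × 3^2 × 19
gcd(108, 468, 342) = 2 × 3^2 = 18.

18 packs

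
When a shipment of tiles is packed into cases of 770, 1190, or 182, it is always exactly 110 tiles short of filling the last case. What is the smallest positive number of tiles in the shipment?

170060

Being 110 short of a full case of size k means N ≡ −110 (mod k), i.e. N + 110 is a multiple of each size.
770 = 2 × 5 × 7 × 11
1190 = 2 × 5 × 7 × 17
182 = 2 × 7 × 13
LCM(770, 1190, 182) = 2 × 5 × 7 × 11 × 13 × 17 = 170170.
Smallest positive N is 170170 − 110 = 170060.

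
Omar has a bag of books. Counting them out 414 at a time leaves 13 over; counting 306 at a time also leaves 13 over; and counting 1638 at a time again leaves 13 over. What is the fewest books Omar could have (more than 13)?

640471

N − 13 must be a common multiple of 414, 306, and 1638.
414 = 2 × 3^2 × 23
306 = 2 × 3^2 × 17
1638 = 2 × 3^2 × 7 × 13
LCM(414, 306, 1638) = 2 × 3^2 × 7 × 13 × 17 × 23 = 640458.
Smallest N > 13 is LCM + 13 = 640458 + 13 = 640471.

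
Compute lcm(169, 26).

169 = 13^2
26 = 2 × 13
LCM(169, 26) = 2 × 13^2 = 338.

338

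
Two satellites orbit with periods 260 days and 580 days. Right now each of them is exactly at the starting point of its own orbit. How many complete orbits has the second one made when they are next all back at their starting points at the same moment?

13 orbits

The first common completion time is the LCM of the periods.
260 = 2^2 × 5 × 13
580 = 2^2 × 5 × 29
LCM(260, 580) = 2^2 × 5 × 13 × 29 = 7540.
Orbits for period 580: 7540 / 580 = 13.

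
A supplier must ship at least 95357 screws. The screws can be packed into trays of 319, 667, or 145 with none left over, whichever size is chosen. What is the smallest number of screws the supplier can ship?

110055

The number of screws must be a common multiple of 319, 667, and 145, so a multiple of their LCM.
319 = 11 × 29
667 = 23 × 29
145 = 5 × 29
LCM(319, 667, 145) = 5 × 11 × 23 × 29 = 36685.
Smallest multiple of 36685 that is ≥ 95357: ⌈95357/36685⌉ × 36685 = 3 × 36685 = 110055.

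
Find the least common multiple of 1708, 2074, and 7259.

1708 = 2^2 × 7 × 61
2074 = 2 × 17 × 61
7259 = 7 × 17 × 61
LCM(1708, 2074, 7259) = 2^2 × 7 × 17 × 61 = 29036.

29036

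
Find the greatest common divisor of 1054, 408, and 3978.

1054 = 2 × 17 × 31
408 = 2^3 × 3 × 17
3978 = 2 × 3^2 × 13 × 17
gcd(1054, 408, 3978) = 2 × 17 = 34.

34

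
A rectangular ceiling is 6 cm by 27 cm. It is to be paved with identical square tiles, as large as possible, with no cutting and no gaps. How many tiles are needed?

Tile side = gcd(6, 27).
6 = 2 × 3
27 = 3^3
gcd(6, 27) = 3.
Tiles: (6/3) × (27/3) = 2 × 9 = 18.

18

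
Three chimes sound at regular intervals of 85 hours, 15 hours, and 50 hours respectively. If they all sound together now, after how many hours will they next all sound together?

We need the least common multiple of the intervals.
85 = 5 × 17
15 = 3 × 5
50 = 2 × 5^2
LCM(85, 15, 50) = 2 × 3 × 5^2 × 17 = 2550.

2550 hours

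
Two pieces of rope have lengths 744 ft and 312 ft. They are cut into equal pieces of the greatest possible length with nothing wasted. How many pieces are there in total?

44

Piece length = gcd(744, 312).
744 = 2^3 × 3 × 31
312 = 2^3 × 3 × 13
gcd(744, 312) = 2^3 × 3 = 24.
Total pieces = 744/24 + 312/24 = 31 + 13 = 44.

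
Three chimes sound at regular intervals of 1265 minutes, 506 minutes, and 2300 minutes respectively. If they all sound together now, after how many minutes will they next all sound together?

They coincide at every common multiple of the periods; the first is the LCM.
1265 = 5 × 11 × 23
506 = 2 × 11 × 23
2300 = 2^2 × 5^2 × 23
LCM(1265, 506, 2300) = 2^2 × 5^2 × 11 × 23 = 25300.

25300 minutes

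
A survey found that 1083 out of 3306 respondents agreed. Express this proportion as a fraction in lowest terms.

1083 = 3 × 19^2
3306 = 2 × 3 × 19 × 29
gcd(1083, 3306) = 3 × 19 = 57.
Divide numerator and denominator by 57: 1083/3306 = 19/58.

19/58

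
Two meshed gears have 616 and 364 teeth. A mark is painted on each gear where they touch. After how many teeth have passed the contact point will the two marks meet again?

8008 teeth

We need the least common multiple of the intervals.
616 = 2^3 × 7 × 11
364 = 2^2 × 7 × 13
LCM(616, 364) = 2^3 × 7 × 11 × 13 = 8008.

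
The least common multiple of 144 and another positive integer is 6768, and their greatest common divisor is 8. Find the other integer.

gcd × lcm = product of the two integers, so the other integer is (8 × 6768) / 144 = 376.

376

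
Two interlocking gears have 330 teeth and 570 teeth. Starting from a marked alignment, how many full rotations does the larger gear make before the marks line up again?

11 rotations

All finish a whole number of cycles simultaneously at t = LCM of the periods.
330 = 2 × 3 × 5 × 11
570 = 2 × 3 × 5 × 19
LCM(330, 570) = 2 × 3 × 5 × 11 × 19 = 6270.
Rotations for period 570: 6270 / 570 = 11.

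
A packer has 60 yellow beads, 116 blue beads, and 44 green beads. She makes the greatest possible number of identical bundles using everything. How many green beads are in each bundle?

11

Number of bundles = gcd(60, 116, 44).
60 = 2^2 × 3 × 5
116 = 2^2 × 29
44 = 2^2 × 11
gcd(60, 116, 44) = 2^2 = 4.
green beads per bundle = 44 / 4 = 11.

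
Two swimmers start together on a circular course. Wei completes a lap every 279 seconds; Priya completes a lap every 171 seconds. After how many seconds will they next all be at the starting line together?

The first simultaneous occurrence is after LCM of the individual periods.
279 = 3^2 × 31
171 = 3^2 × 19
LCM(279, 171) = 3^2 × 19 × 31 = 5301.

5301 seconds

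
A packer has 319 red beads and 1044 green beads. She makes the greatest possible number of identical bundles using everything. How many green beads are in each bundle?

Number of bundles = gcd(319, 1044).
319 = 11 × 29
1044 = 2^2 × 3^2 × 29
gcd(319, 1044) = 29.
green beads per bundle = 1044 / 29 = 36.

36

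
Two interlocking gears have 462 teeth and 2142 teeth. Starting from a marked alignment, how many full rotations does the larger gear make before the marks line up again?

11 rotations

They are all back at their starting positions together after one LCM of the periods.
462 = 2 × 3 × 7 × 11
2142 = 2 × 3^2 × 7 × 17
LCM(462, 2142) = 2 × 3^2 × 7 × 11 × 17 = 23562.
Rotations for period 2142: 23562 / 2142 = 11.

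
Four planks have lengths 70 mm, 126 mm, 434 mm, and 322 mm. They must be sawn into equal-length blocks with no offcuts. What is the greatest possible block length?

14 mm

This is the greatest common divisor of 70, 126, 434, and 322.
70 = 2 × 5 × 7
126 = 2 × 3^2 × 7
434 = 2 × 7 × 31
322 = 2 × 7 × 23
gcd(70, 126, 434, 322) = 2 × 7 = 14.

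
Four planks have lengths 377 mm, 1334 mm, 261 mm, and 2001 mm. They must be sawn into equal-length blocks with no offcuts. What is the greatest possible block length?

This is the greatest common divisor of 377, 1334, 261, and 2001.
377 = 13 × 29
1334 = 2 × 23 × 29
261 = 3^2 × 29
2001 = 3 × 23 × 29
gcd(377, 1334, 261, 2001) = 29.

29 mm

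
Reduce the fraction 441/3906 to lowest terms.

441 = 3^2 × 7^2
3906 = 2 × 3^2 × 7 × 31
gcd(441, 3906) = 3^2 × 7 = 63.
Divide numerator and denominator by 63: 441/3906 = 7/62.

7/62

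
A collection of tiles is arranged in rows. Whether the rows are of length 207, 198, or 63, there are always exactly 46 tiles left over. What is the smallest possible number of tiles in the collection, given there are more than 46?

N − 46 must be a common multiple of 207, 198, and 63.
207 = 3^2 × 23
198 = 2 × 3^2 × 11
63 = 3^2 × 7
LCM(207, 198, 63) = 2 × 3^2 × 7 × 11 × 23 = 31878.
Smallest N > 46 is LCM + 46 = 31878 + 46 = 31924.

31924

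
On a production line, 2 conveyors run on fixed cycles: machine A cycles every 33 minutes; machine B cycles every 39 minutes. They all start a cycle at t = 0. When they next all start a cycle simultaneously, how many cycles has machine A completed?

13 cycles

The first common completion time is the LCM of the periods.
33 = 3 × 11
39 = 3 × 13
LCM(33, 39) = 3 × 11 × 13 = 429.
Cycles for period 33: 429 / 33 = 13.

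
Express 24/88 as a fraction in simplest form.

24 = 2^3 × 3
88 = 2^3 × 11
gcd(24, 88) = 2^3 = 8.
Divide numerator and denominator by 8: 24/88 = 3/11.

3/11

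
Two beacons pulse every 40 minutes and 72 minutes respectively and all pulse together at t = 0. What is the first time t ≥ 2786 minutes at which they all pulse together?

Joint pulses occur at multiples of LCM(40, 72).
40 = 2^3 × 5
72 = 2^3 × 3^2
LCM(40, 72) = 2^3 × 3^2 × 5 = 360.
Smallest multiple of 360 that is ≥ 2786: ⌈2786/360⌉ × 360 = 8 × 360 = 2880.

2880 minutes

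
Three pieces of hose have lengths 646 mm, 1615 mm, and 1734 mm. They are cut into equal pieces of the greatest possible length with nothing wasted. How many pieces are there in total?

235

Piece length = gcd(646, 1615, 1734).
646 = 2 × 17 × 19
1615 = 5 × 17 × 19
1734 = 2 × 3 × 17^2
gcd(646, 1615, 1734) = 17.
Total pieces = 646/17 + 1615/17 + 1734/17 = 38 + 95 + 102 = 235.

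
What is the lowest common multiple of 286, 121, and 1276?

286 = 2 × 11 × 13
121 = 11^2
1276 = 2^2 × 11 × 29
LCM(286, 121, 1276) = 2^2 × 11^2 × 13 × 29 = 182468.

182468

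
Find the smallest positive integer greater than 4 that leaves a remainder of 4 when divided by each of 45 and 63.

319

N − 4 must be a common multiple of 45 and 63.
45 = 3^2 × 5
63 = 3^2 × 7
LCM(45, 63) = 3^2 × 5 × 7 = 315.
Smallest N > 4 is LCM + 4 = 315 + 4 = 319.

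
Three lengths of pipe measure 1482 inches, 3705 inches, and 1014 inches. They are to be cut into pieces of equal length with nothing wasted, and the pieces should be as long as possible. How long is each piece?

39 inches

The greatest length dividing all of 1482, 3705, and 1014 is their gcd.
1482 = 2 × 3 × 13 × 19
3705 = 3 × 5 × 13 × 19
1014 = 2 × 3 × 13^2
gcd(1482, 3705, 1014) = 3 × 13 = 39.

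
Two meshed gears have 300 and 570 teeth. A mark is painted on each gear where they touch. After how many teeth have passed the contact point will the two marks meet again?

The first simultaneous occurrence is after LCM of the individual periods.
300 = 2^2 × 3 × 5^2
570 = 2 × 3 × 5 × 19
LCM(300, 570) = 2^2 × 3 × 5^2 × 19 = 5700.

5700 teeth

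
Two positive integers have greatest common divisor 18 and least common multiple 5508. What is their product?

For any two positive integers, gcd × lcm = product = 18 × 5508 = 99144.

99144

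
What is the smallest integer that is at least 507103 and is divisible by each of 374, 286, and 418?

554268

The integer must be a common multiple of 374, 286, and 418, so a multiple of their LCM.
374 = 2 × 11 × 17
286 = 2 × 11 × 13
418 = 2 × 11 × 19
LCM(374, 286, 418) = 2 × 11 × 13 × 17 × 19 = 92378.
Smallest multiple of 92378 that is ≥ 507103: ⌈507103/92378⌉ × 92378 = 6 × 92378 = 554268.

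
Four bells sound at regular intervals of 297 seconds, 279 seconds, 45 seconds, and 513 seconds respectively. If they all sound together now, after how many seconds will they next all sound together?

874665 seconds

We need the least common multiple of the intervals.
297 = 3^3 × 11
279 = 3^2 × 31
45 = 3^2 × 5
513 = 3^3 × 19
LCM(297, 279, 45, 513) = 3^3 × 5 × 11 × 19 × 31 = 874665.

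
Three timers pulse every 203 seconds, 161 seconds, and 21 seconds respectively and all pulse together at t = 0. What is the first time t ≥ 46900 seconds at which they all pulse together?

56028 seconds

Joint pulses occur at multiples of LCM(203, 161, 21).
203 = 7 × 29
161 = 7 × 23
21 = 3 × 7
LCM(203, 161, 21) = 3 × 7 × 23 × 29 = 14007.
Smallest multiple of 14007 that is ≥ 46900: ⌈46900/14007⌉ × 14007 = 4 × 14007 = 56028.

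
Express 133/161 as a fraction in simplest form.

133 = 7 × 19
161 = 7 × 23
gcd(133, 161) = 7.
Divide numerator and denominator by 7: 133/161 = 19/23.

19/23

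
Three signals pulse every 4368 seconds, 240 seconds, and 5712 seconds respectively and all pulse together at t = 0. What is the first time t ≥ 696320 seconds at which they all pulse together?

Joint pulses occur at multiples of LCM(4368, 240, 5712).
4368 = 2^4 × 3 × 7 × 13
240 = 2^4 × 3 × 5
5712 = 2^4 × 3 × 7 × 17
LCM(4368, 240, 5712) = 2^4 × 3 × 5 × 7 × 13 × 17 = 371280.
Smallest multiple of 371280 that is ≥ 696320: ⌈696320/371280⌉ × 371280 = 2 × 371280 = 742560.

742560 seconds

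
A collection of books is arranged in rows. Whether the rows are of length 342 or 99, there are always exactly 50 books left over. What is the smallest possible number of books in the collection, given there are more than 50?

3812

N − 50 must be a common multiple of 342 and 99.
342 = 2 × 3^2 × 19
99 = 3^2 × 11
LCM(342, 99) = 2 × 3^2 × 11 × 19 = 3762.
Smallest N > 50 is LCM + 50 = 3762 + 50 = 3812.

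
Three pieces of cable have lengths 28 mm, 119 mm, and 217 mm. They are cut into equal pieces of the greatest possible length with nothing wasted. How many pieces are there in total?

Piece length = gcd(28, 119, 217).
28 = 2^2 × 7
119 = 7 × 17
217 = 7 × 31
gcd(28, 119, 217) = 7.
Total pieces = 28/7 + 119/7 + 217/7 = 4 + 17 + 31 = 52.

52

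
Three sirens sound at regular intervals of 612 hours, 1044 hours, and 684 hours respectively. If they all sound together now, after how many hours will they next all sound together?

337212 hours

The first simultaneous occurrence is after LCM of the individual periods.
612 = 2^2 × 3^2 × 17
1044 = 2^2 × 3^2 × 29
684 = 2^2 × 3^2 × 19
LCM(612, 1044, 684) = 2^2 × 3^2 × 17 × 19 × 29 = 337212.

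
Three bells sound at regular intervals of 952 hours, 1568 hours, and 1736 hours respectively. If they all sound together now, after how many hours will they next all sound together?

They coincide at every common multiple of the periods; the first is the LCM.
952 = 2^3 × 7 × 17
1568 = 2^5 × 7^2
1736 = 2^3 × 7 × 31
LCM(952, 1568, 1736) = 2^5 × 7^2 × 17 × 31 = 826336.

826336 hours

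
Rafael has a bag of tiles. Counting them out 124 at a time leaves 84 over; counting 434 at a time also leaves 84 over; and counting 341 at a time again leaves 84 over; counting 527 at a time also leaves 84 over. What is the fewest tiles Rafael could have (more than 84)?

N − 84 must be a common multiple of 124, 434, 341, and 527.
124 = 2^2 × 31
434 = 2 × 7 × 31
341 = 11 × 31
527 = 17 × 31
LCM(124, 434, 341, 527) = 2^2 × 7 × 11 × 17 × 31 = 162316.
Smallest N > 84 is LCM + 84 = 162316 + 84 = 162400.

162400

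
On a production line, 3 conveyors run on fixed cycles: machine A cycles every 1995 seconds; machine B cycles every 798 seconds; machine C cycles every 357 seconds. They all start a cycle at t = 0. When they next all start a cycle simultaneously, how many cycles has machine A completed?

34 cycles

All finish a whole number of cycles simultaneously at t = LCM of the periods.
1995 = 3 × 5 × 7 × 19
798 = 2 × 3 × 7 × 19
357 = 3 × 7 × 17
LCM(1995, 798, 357) = 2 × 3 × 5 × 7 × 17 × 19 = 67830.
Cycles for period 1995: 67830 / 1995 = 34.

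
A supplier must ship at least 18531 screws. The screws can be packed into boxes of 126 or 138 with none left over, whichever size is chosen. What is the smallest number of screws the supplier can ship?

20286

The number of screws must be a common multiple of 126 and 138, so a multiple of their LCM.
126 = 2 × 3^2 × 7
138 = 2 × 3 × 23
LCM(126, 138) = 2 × 3^2 × 7 × 23 = 2898.
Smallest multiple of 2898 that is ≥ 18531: ⌈18531/2898⌉ × 2898 = 7 × 2898 = 20286.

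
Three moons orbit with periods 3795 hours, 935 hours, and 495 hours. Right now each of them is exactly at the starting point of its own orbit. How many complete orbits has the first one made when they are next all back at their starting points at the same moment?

51 orbits

They are all back at their starting positions together after one LCM of the periods.
3795 = 3 × 5 × 11 × 23
935 = 5 × 11 × 17
495 = 3^2 × 5 × 11
LCM(3795, 935, 495) = 3^2 × 5 × 11 × 17 × 23 = 193545.
Orbits for period 3795: 193545 / 3795 = 51.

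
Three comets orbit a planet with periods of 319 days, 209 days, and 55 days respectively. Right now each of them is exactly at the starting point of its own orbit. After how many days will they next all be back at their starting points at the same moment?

The first simultaneous occurrence is after LCM of the individual periods.
319 = 11 × 29
209 = 11 × 19
55 = 5 × 11
LCM(319, 209, 55) = 5 × 11 × 19 × 29 = 30305.

30305 days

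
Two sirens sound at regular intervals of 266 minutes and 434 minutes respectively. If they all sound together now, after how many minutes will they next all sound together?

We need the least common multiple of the intervals.
266 = 2 × 7 × 19
434 = 2 × 7 × 31
LCM(266, 434) = 2 × 7 × 19 × 31 = 8246.

8246 minutes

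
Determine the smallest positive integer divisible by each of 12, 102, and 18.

12 = 2^2 × 3
102 = 2 × 3 × 17
18 = 2 × 3^2
LCM(12, 102, 18) = 2^2 × 3^2 × 17 = 612.

612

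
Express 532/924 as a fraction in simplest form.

19/33

532 = 2^2 × 7 × 19
924 = 2^2 × 3 × 7 × 11
gcd(532, 924) = 2^2 × 7 = 28.
Divide numerator and denominator by 28: 532/924 = 19/33.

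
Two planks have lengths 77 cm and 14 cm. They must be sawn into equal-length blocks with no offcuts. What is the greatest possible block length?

The block length must divide every plank, so the greatest is gcd(77, 14).
77 = 7 × 11
14 = 2 × 7
gcd(77, 14) = 7.

7 cm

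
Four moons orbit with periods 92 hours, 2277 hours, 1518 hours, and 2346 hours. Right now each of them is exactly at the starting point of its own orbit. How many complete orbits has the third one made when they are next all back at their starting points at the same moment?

102 orbits

All finish a whole number of cycles simultaneously at t = LCM of the periods.
92 = 2^2 × 23
2277 = 3^2 × 11 × 23
1518 = 2 × 3 × 11 × 23
2346 = 2 × 3 × 17 × 23
LCM(92, 2277, 1518, 2346) = 2^2 × 3^2 × 11 × 17 × 23 = 154836.
Orbits for period 1518: 154836 / 1518 = 102.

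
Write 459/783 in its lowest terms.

459 = 3^3 × 17
783 = 3^3 × 29
gcd(459, 783) = 3^3 = 27.
Divide numerator and denominator by 27: 459/783 = 17/29.

17/29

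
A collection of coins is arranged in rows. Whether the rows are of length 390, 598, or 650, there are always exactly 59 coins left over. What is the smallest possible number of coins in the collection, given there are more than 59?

44909

N − 59 must be a common multiple of 390, 598, and 650.
390 = 2 × 3 × 5 × 13
598 = 2 × 13 × 23
650 = 2 × 5^2 × 13
LCM(390, 598, 650) = 2 × 3 × 5^2 × 13 × 23 = 44850.
Smallest N > 59 is LCM + 59 = 44850 + 59 = 44909.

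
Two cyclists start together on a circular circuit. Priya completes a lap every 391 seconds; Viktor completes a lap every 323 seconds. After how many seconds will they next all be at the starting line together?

We need the least common multiple of the intervals.
391 = 17 × 23
323 = 17 × 19
LCM(391, 323) = 17 × 19 × 23 = 7429.

7429 seconds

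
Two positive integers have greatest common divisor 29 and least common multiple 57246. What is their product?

For any two positive integers, gcd × lcm = product = 29 × 57246 = 1660134.

1660134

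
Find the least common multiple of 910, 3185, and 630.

57330

910 = 2 × 5 × 7 × 13
3185 = 5 × 7^2 × 13
630 = 2 × 3^2 × 5 × 7
LCM(910, 3185, 630) = 2 × 3^2 × 5 × 7^2 × 13 = 57330.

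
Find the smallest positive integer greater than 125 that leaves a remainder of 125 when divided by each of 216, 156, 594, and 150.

772325

N − 125 must be a common multiple of 216, 156, 594, and 150.
216 = 2^3 × 3^3
156 = 2^2 × 3 × 13
594 = 2 × 3^3 × 11
150 = 2 × 3 × 5^2
LCM(216, 156, 594, 150) = 2^3 × 3^3 × 5^2 × 11 × 13 = 772200.
Smallest N > 125 is LCM + 125 = 772200 + 125 = 772325.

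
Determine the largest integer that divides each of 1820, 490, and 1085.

35

1820 = 2^2 × 5 × 7 × 13
490 = 2 × 5 × 7^2
1085 = 5 × 7 × 31
gcd(1820, 490, 1085) = 5 × 7 = 35.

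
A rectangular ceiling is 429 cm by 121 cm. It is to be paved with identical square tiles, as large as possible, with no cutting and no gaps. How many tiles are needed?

Tile side = gcd(429, 121).
429 = 3 × 11 × 13
121 = 11^2
gcd(429, 121) = 11.
Tiles: (429/11) × (121/11) = 39 × 11 = 429.

429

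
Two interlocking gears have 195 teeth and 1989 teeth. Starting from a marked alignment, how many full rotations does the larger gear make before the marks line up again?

The first common completion time is the LCM of the periods.
195 = 3 × 5 × 13
1989 = 3^2 × 13 × 17
LCM(195, 1989) = 3^2 × 5 × 13 × 17 = 9945.
Rotations for period 1989: 9945 / 1989 = 5.

5 rotations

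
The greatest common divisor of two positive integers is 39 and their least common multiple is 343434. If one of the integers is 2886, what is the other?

4641

For two integers, gcd × lcm = product, so the other is (39 × 343434) / 2886 = 13393926 / 2886 = 4641.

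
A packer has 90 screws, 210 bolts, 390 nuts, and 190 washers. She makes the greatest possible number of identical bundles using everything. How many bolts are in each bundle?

21

Number of bundles = gcd(90, 210, 390, 190).
90 = 2 × 3^2 × 5
210 = 2 × 3 × 5 × 7
390 = 2 × 3 × 5 × 13
190 = 2 × 5 × 19
gcd(90, 210, 390, 190) = 2 × 5 = 10.
bolts per bundle = 210 / 10 = 21.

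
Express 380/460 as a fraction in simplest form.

19/23

380 = 2^2 × 5 × 19
460 = 2^2 × 5 × 23
gcd(380, 460) = 2^2 × 5 = 20.
Divide numerator and denominator by 20: 380/460 = 19/23.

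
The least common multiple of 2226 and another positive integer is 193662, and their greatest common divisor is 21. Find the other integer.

gcd × lcm = product of the two integers, so the other integer is (21 × 193662) / 2226 = 1827.

1827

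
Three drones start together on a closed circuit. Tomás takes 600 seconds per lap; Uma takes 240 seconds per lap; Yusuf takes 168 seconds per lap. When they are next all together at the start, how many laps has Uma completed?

All finish a whole number of cycles simultaneously at t = LCM of the periods.
600 = 2^3 × 3 × 5^2
240 = 2^4 × 3 × 5
168 = 2^3 × 3 × 7
LCM(600, 240, 168) = 2^4 × 3 × 5^2 × 7 = 8400.
Laps for period 240: 8400 / 240 = 35.

35 laps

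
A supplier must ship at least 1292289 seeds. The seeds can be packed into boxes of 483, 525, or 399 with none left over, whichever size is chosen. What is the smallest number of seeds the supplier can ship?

1376550

The number of seeds must be a common multiple of 483, 525, and 399, so a multiple of their LCM.
483 = 3 × 7 × 23
525 = 3 × 5^2 × 7
399 = 3 × 7 × 19
LCM(483, 525, 399) = 3 × 5^2 × 7 × 19 × 23 = 229425.
Smallest multiple of 229425 that is ≥ 1292289: ⌈1292289/229425⌉ × 229425 = 6 × 229425 = 1376550.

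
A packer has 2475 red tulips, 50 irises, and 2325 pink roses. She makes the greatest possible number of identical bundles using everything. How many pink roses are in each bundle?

93

Number of bundles = gcd(2475, 50, 2325).
2475 = 3^2 × 5^2 × 11
50 = 2 × 5^2
2325 = 3 × 5^2 × 31
gcd(2475, 50, 2325) = 5^2 = 25.
pink roses per bundle = 2325 / 25 = 93.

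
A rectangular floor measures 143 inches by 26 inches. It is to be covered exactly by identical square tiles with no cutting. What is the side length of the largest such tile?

By the Euclidean algorithm:
143 = 5 × 26 + 13
26 = 2 × 13 + 0
gcd(143, 26) = 13.

13 inches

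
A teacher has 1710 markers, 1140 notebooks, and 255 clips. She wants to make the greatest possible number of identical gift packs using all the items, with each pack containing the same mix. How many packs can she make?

The pack count must divide each quantity, so the greatest is gcd(1710, 1140, 255).
1710 = 2 × 3^2 × 5 × 19
1140 = 2^2 × 3 × 5 × 19
255 = 3 × 5 × 17
gcd(1710, 1140, 255) = 3 × 5 = 15.

15 packs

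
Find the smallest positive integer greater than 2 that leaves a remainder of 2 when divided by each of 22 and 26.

N − 2 must be a common multiple of 22 and 26.
22 = 2 × 11
26 = 2 × 13
LCM(22, 26) = 2 × 11 × 13 = 286.
Smallest N > 2 is LCM + 2 = 286 + 2 = 288.

288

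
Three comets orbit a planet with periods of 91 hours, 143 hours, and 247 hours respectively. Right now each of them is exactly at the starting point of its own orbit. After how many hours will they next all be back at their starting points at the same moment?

19019 hours

The first simultaneous occurrence is after LCM of the individual periods.
91 = 7 × 13
143 = 11 × 13
247 = 13 × 19
LCM(91, 143, 247) = 7 × 11 × 13 × 19 = 19019.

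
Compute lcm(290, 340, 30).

29580

290 = 2 × 5 × 29
340 = 2^2 × 5 × 17
30 = 2 × 3 × 5
LCM(290, 340, 30) = 2^2 × 3 × 5 × 17 × 29 = 29580.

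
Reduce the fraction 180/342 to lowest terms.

10/19

180 = 2^2 × 3^2 × 5
342 = 2 × 3^2 × 19
gcd(180, 342) = 2 × 3^2 = 18.
Divide numerator and denominator by 18: 180/342 = 10/19.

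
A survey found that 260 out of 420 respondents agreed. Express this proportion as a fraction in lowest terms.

13/21

260 = 2^2 × 5 × 13
420 = 2^2 × 3 × 5 × 7
gcd(260, 420) = 2^2 × 5 = 20.
Divide numerator and denominator by 20: 260/420 = 13/21.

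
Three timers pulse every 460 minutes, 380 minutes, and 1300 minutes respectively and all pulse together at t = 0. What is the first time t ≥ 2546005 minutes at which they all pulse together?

2840500 minutes

Joint pulses occur at multiples of LCM(460, 380, 1300).
460 = 2^2 × 5 × 23
380 = 2^2 × 5 × 19
1300 = 2^2 × 5^2 × 13
LCM(460, 380, 1300) = 2^2 × 5^2 × 13 × 19 × 23 = 568100.
Smallest multiple of 568100 that is ≥ 2546005: ⌈2546005/568100⌉ × 568100 = 5 × 568100 = 2840500.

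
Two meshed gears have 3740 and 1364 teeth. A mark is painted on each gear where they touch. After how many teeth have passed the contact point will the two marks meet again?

The first simultaneous occurrence is after LCM of the individual periods.
3740 = 2^2 × 5 × 11 × 17
1364 = 2^2 × 11 × 31
LCM(3740, 1364) = 2^2 × 5 × 11 × 17 × 31 = 115940.

115940 teeth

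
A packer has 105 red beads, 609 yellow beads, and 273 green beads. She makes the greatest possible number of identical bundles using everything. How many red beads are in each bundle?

5

Number of bundles = gcd(105, 609, 273).
105 = 3 × 5 × 7
609 = 3 × 7 × 29
273 = 3 × 7 × 13
gcd(105, 609, 273) = 3 × 7 = 21.
red beads per bundle = 105 / 21 = 5.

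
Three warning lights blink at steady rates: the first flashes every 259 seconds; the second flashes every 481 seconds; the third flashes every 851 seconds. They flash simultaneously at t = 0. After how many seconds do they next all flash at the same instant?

77441 seconds

They coincide at every common multiple of the periods; the first is the LCM.
259 = 7 × 37
481 = 13 × 37
851 = 23 × 37
LCM(259, 481, 851) = 7 × 13 × 23 × 37 = 77441.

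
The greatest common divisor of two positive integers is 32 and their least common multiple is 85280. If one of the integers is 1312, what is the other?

2080

For two integers, gcd × lcm = product, so the other is (32 × 85280) / 1312 = 2728960 / 1312 = 2080.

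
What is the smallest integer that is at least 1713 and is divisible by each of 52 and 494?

The integer must be a common multiple of 52 and 494, so a multiple of their LCM.
52 = 2^2 × 13
494 = 2 × 13 × 19
LCM(52, 494) = 2^2 × 13 × 19 = 988.
Smallest multiple of 988 that is ≥ 1713: ⌈1713/988⌉ × 988 = 2 × 988 = 1976.

1976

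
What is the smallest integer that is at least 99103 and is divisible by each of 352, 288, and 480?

110880

The integer must be a common multiple of 352, 288, and 480, so a multiple of their LCM.
352 = 2^5 × 11
288 = 2^5 × 3^2
480 = 2^5 × 3 × 5
LCM(352, 288, 480) = 2^5 × 3^2 × 5 × 11 = 15840.
Smallest multiple of 15840 that is ≥ 99103: ⌈99103/15840⌉ × 15840 = 7 × 15840 = 110880.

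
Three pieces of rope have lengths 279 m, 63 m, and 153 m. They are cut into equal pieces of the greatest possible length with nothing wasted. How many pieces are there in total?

55

Piece length = gcd(279, 63, 153).
279 = 3^2 × 31
63 = 3^2 × 7
153 = 3^2 × 17
gcd(279, 63, 153) = 3^2 = 9.
Total pieces = 279/9 + 63/9 + 153/9 = 31 + 7 + 17 = 55.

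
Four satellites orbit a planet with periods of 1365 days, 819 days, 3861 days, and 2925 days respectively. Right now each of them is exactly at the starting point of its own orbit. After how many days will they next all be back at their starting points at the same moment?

They coincide at every common multiple of the periods; the first is the LCM.
1365 = 3 × 5 × 7 × 13
819 = 3^2 × 7 × 13
3861 = 3^3 × 11 × 13
2925 = 3^2 × 5^2 × 13
LCM(1365, 819, 3861, 2925) = 3^3 × 5^2 × 7 × 11 × 13 = 675675.

675675 days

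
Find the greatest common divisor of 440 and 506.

440 = 2^3 × 5 × 11
506 = 2 × 11 × 23
gcd(440, 506) = 2 × 11 = 22.

22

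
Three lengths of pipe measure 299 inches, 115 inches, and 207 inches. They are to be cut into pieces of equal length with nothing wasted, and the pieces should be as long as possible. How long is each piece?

23 inches

The greatest length dividing all of 299, 115, and 207 is their gcd.
299 = 13 × 23
115 = 5 × 23
207 = 3^2 × 23
gcd(299, 115, 207) = 23.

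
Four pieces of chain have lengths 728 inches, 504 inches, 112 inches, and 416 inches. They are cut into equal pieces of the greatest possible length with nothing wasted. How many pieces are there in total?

Piece length = gcd(728, 504, 112, 416).
728 = 2^3 × 7 × 13
504 = 2^3 × 3^2 × 7
112 = 2^4 × 7
416 = 2^5 × 13
gcd(728, 504, 112, 416) = 2^3 = 8.
Total pieces = 728/8 + 504/8 + 112/8 + 416/8 = 91 + 63 + 14 + 52 = 220.

220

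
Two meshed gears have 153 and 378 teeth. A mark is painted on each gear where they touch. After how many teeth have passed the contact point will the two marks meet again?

The first simultaneous occurrence is after LCM of the individual periods.
153 = 3^2 × 17
378 = 2 × 3^3 × 7
LCM(153, 378) = 2 × 3^3 × 7 × 17 = 6426.

6426 teeth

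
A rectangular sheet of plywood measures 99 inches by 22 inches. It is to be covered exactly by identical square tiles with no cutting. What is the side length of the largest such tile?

The tile side must divide both 99 and 22, so the largest is their gcd.
99 = 3^2 × 11
22 = 2 × 11
gcd(99, 22) = 11.

11 inches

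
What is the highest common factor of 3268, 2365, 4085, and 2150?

3268 = 2^2 × 19 × 43
2365 = 5 × 11 × 43
4085 = 5 × 19 × 43
2150 = 2 × 5^2 × 43
gcd(3268, 2365, 4085, 2150) = 43.

43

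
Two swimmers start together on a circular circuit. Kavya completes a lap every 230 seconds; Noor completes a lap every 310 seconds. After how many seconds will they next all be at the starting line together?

They coincide at every common multiple of the periods; the first is the LCM.
230 = 2 × 5 × 23
310 = 2 × 5 × 31
LCM(230, 310) = 2 × 5 × 23 × 31 = 7130.

7130 seconds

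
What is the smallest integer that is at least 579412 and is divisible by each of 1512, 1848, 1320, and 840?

The integer must be a common multiple of 1512, 1848, 1320, and 840, so a multiple of their LCM.
1512 = 2^3 × 3^3 × 7
1848 = 2^3 × 3 × 7 × 11
1320 = 2^3 × 3 × 5 × 11
840 = 2^3 × 3 × 5 × 7
LCM(1512, 1848, 1320, 840) = 2^3 × 3^3 × 5 × 7 × 11 = 83160.
Smallest multiple of 83160 that is ≥ 579412: ⌈579412/83160⌉ × 83160 = 7 × 83160 = 582120.

582120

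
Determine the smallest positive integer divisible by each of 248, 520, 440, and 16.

354640

248 = 2^3 × 31
520 = 2^3 × 5 × 13
440 = 2^3 × 5 × 11
16 = 2^4
LCM(248, 520, 440, 16) = 2^4 × 5 × 11 × 13 × 31 = 354640.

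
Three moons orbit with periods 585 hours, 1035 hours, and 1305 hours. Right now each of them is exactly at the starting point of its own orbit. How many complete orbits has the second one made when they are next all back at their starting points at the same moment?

377 orbits

They are all back at their starting positions together after one LCM of the periods.
585 = 3^2 × 5 × 13
1035 = 3^2 × 5 × 23
1305 = 3^2 × 5 × 29
LCM(585, 1035, 1305) = 3^2 × 5 × 13 × 23 × 29 = 390195.
Orbits for period 1035: 390195 / 1035 = 377.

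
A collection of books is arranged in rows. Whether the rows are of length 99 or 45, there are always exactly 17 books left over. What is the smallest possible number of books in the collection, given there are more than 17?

N − 17 must be a common multiple of 99 and 45.
99 = 3^2 × 11
45 = 3^2 × 5
LCM(99, 45) = 3^2 × 5 × 11 = 495.
Smallest N > 17 is LCM + 17 = 495 + 17 = 512.

512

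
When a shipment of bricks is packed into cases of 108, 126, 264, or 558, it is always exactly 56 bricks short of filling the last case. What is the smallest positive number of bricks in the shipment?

Being 56 short of a full case of size k means N ≡ −56 (mod k), i.e. N + 56 is a multiple of each size.
108 = 2^2 × 3^3
126 = 2 × 3^2 × 7
264 = 2^3 × 3 × 11
558 = 2 × 3^2 × 31
LCM(108, 126, 264, 558) = 2^3 × 3^3 × 7 × 11 × 31 = 515592.
Smallest positive N is 515592 − 56 = 515536.

515536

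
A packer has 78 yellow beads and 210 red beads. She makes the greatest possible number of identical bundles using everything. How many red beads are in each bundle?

35

Number of bundles = gcd(78, 210).
78 = 2 × 3 × 13
210 = 2 × 3 × 5 × 7
gcd(78, 210) = 2 × 3 = 6.
red beads per bundle = 210 / 6 = 35.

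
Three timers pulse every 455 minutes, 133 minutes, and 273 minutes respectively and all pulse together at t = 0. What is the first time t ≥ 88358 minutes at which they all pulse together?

103740 minutes

Joint pulses occur at multiples of LCM(455, 133, 273).
455 = 5 × 7 × 13
133 = 7 × 19
273 = 3 × 7 × 13
LCM(455, 133, 273) = 3 × 5 × 7 × 13 × 19 = 25935.
Smallest multiple of 25935 that is ≥ 88358: ⌈88358/25935⌉ × 25935 = 4 × 25935 = 103740.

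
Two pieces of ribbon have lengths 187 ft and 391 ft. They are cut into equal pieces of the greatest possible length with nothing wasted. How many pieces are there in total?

Piece length = gcd(187, 391).
187 = 11 × 17
391 = 17 × 23
gcd(187, 391) = 17.
Total pieces = 187/17 + 391/17 = 11 + 23 = 34.

34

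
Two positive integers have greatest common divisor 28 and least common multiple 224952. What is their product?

6298656

For any two positive integers, gcd × lcm = product = 28 × 224952 = 6298656.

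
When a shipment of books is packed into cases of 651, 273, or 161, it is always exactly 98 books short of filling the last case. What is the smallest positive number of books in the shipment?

Being 98 short of a full case of size k means N ≡ −98 (mod k), i.e. N + 98 is a multiple of each size.
651 = 3 × 7 × 31
273 = 3 × 7 × 13
161 = 7 × 23
LCM(651, 273, 161) = 3 × 7 × 13 × 23 × 31 = 194649.
Smallest positive N is 194649 − 98 = 194551.

194551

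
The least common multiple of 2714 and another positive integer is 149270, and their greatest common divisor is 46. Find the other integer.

2530

gcd × lcm = product of the two integers, so the other integer is (46 × 149270) / 2714 = 2530.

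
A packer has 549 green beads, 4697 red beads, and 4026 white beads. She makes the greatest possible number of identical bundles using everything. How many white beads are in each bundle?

66

Number of bundles = gcd(549, 4697, 4026).
549 = 3^2 × 61
4697 = 7 × 11 × 61
4026 = 2 × 3 × 11 × 61
gcd(549, 4697, 4026) = 61.
white beads per bundle = 4026 / 61 = 66.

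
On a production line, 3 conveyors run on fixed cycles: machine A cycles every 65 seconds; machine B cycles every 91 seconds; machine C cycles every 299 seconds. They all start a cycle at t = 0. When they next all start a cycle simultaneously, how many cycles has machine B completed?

115 cycles

They are all back at their starting positions together after one LCM of the periods.
65 = 5 × 13
91 = 7 × 13
299 = 13 × 23
LCM(65, 91, 299) = 5 × 7 × 13 × 23 = 10465.
Cycles for period 91: 10465 / 91 = 115.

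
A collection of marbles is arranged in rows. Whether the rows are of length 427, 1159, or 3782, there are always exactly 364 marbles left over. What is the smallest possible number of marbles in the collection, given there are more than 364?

503370

N − 364 must be a common multiple of 427, 1159, and 3782.
427 = 7 × 61
1159 = 19 × 61
3782 = 2 × 31 × 61
LCM(427, 1159, 3782) = 2 × 7 × 19 × 31 × 61 = 503006.
Smallest N > 364 is LCM + 364 = 503006 + 364 = 503370.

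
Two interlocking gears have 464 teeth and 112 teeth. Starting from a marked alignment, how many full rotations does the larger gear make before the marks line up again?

All finish a whole number of cycles simultaneously at t = LCM of the periods.
464 = 2^4 × 29
112 = 2^4 × 7
LCM(464, 112) = 2^4 × 7 × 29 = 3248.
Rotations for period 464: 3248 / 464 = 7.

7 rotations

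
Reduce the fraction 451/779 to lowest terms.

11/19

451 = 11 × 41
779 = 19 × 41
gcd(451, 779) = 41.
Divide numerator and denominator by 41: 451/779 = 11/19.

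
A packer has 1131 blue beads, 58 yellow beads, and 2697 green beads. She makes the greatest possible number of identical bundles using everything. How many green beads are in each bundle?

Number of bundles = gcd(1131, 58, 2697).
1131 = 3 × 13 × 29
58 = 2 × 29
2697 = 3 × 29 × 31
gcd(1131, 58, 2697) = 29.
green beads per bundle = 2697 / 29 = 93.

93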